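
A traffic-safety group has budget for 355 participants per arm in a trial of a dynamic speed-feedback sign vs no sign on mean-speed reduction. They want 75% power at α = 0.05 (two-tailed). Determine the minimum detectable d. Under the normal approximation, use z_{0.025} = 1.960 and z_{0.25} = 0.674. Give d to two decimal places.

For two independent groups of n = 355 each: d_min = (z_{α/2} + z_β)·√(2/n).
z-sum = 1.960 + 0.674 = 2.634.
d_min = 2.634 × √(2/355) = 2.634 × 0.0751 = 0.198.

d_min ≈ 0.20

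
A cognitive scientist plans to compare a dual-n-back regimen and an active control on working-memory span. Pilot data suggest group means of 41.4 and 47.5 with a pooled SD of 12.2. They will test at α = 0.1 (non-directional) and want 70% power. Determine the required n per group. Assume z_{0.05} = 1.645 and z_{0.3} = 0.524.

Cohen's d = |M₁ − M₂| / SD_pooled = |41.4 − 47.5| / 12.2 = 6.1 / 12.2 = 0.500.
For two independent groups with equal n: n = 2·((z_{α/2} + z_β) / d)².
z_{α/2} + z_β = 1.645 + 0.524 = 2.169.
n = 2 × (2.169 / 0.500)² = 2 × 4.338² = 2 × 18.82 = 37.6.
Round up to the next whole participant.

n = 38 per group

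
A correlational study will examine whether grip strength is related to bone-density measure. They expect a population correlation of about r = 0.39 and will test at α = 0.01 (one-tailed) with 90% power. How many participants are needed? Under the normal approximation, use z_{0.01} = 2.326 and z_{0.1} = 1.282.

n = 80

Fisher's z: C = ½·ln((1+r)/(1−r)) = ½·ln(2.2787) = 0.4118.
n = ((z_{α} + z_β)/C)² + 3.
(2.326 + 1.282) / 0.4118 = 3.608 / 0.4118 = 8.762.
n = 8.762² + 3 = 76.76 + 3 = 79.8.
Round up.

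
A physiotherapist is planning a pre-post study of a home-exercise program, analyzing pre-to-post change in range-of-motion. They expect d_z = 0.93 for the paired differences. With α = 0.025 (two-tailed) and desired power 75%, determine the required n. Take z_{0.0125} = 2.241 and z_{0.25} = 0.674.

For a paired (one-sample on differences) test: n = ((z_{α/2} + z_β) / d)².
z_{α/2} + z_β = 2.241 + 0.674 = 2.915.
n = (2.915 / 0.93)² = 3.134² = 9.82.
Round up.

n = 10 pairs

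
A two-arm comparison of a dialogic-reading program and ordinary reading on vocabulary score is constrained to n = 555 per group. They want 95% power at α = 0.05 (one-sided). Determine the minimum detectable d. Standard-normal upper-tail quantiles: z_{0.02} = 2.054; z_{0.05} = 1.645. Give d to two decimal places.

For two independent groups of n = 555 each: d_min = (z_{α} + z_β)·√(2/n).
z-sum = 1.645 + 1.645 = 3.290.
d_min = 3.290 × √(2/555) = 3.290 × 0.0600 = 0.197.

d_min ≈ 0.20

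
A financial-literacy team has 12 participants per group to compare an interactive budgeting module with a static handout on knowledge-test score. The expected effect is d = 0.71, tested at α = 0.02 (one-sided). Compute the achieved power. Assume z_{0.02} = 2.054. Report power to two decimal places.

For two equal groups, power = Φ(d·√(n/2) − z_{α}).
d·√(n/2) = 0.71 × √(12/2) = 0.71 × 2.449 = 1.739.
z_β = 1.739 − 2.054 = -0.315.
Power = Φ(-0.315) = 0.376.

power ≈ 0.38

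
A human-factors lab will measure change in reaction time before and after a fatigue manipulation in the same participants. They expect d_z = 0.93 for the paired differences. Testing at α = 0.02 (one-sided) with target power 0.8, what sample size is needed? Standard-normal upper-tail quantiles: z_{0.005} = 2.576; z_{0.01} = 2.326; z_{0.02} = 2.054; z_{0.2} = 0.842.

For a paired (one-sample on differences) test: n = ((z_{α} + z_β) / d)².
z_{α} + z_β = 2.054 + 0.842 = 2.896.
n = (2.896 / 0.93)² = 3.114² = 9.70.
Round up.

n = 10 pairs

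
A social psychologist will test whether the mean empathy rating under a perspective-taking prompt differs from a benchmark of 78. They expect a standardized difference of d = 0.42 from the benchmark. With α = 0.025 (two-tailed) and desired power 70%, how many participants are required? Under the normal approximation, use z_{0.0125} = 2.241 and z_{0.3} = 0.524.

n = 44

For a one-sample test: n = ((z_{α/2} + z_β) / d)².
z_{α/2} + z_β = 2.241 + 0.524 = 2.765.
n = (2.765 / 0.42)² = 6.583² = 43.34.
Round up.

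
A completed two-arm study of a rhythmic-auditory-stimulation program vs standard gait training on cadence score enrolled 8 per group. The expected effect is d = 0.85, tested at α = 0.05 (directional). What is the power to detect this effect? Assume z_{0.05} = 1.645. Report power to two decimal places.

power ≈ 0.52

For two equal groups, power = Φ(d·√(n/2) − z_{α}).
d·√(n/2) = 0.85 × √(8/2) = 0.85 × 2.000 = 1.700.
z_β = 1.700 − 1.645 = 0.055.
Power = Φ(0.055) = 0.522.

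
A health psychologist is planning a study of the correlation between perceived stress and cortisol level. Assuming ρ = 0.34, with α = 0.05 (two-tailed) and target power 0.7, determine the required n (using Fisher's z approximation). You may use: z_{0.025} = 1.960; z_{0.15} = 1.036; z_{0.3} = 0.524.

n = 53

Fisher's z: C = ½·ln((1+r)/(1−r)) = ½·ln(2.0303) = 0.3541.
n = ((z_{α/2} + z_β)/C)² + 3.
(1.960 + 0.524) / 0.3541 = 2.484 / 0.3541 = 7.015.
n = 7.015² + 3 = 49.21 + 3 = 52.2.
Round up.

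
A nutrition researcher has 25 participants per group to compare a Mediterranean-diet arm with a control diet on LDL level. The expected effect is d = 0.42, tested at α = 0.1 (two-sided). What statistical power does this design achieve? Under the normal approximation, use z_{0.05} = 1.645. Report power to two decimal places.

For two equal groups, power = Φ(d·√(n/2) − z_{α/2}).
d·√(n/2) = 0.42 × √(25/2) = 0.42 × 3.536 = 1.485.
z_β = 1.485 − 1.645 = -0.160.
Power = Φ(-0.160) = 0.436.

power ≈ 0.44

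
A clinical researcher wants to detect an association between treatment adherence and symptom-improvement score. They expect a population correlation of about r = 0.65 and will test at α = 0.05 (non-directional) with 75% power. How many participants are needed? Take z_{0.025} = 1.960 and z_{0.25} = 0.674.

Fisher's z: C = ½·ln((1+r)/(1−r)) = ½·ln(4.7143) = 0.7753.
n = ((z_{α/2} + z_β)/C)² + 3.
(1.960 + 0.674) / 0.7753 = 2.634 / 0.7753 = 3.397.
n = 3.397² + 3 = 11.54 + 3 = 14.5.
Round up.

n = 15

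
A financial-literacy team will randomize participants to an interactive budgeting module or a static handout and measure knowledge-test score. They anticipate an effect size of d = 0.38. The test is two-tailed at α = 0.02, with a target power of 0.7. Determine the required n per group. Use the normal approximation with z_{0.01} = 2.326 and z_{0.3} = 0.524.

For two independent groups with equal n: n = 2·((z_{α/2} + z_β) / d)².
z_{α/2} + z_β = 2.326 + 0.524 = 2.850.
n = 2 × (2.850 / 0.38)² = 2 × 7.500² = 2 × 56.25 = 112.5.
Round up to the next whole participant.

n = 113 per group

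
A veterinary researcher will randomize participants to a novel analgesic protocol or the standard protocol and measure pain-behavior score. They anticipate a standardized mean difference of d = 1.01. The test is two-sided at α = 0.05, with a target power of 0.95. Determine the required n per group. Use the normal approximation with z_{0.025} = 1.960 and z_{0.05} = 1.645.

n = 26 per group

For two independent groups with equal n: n = 2·((z_{α/2} + z_β) / d)².
z_{α/2} + z_β = 1.960 + 1.645 = 3.605.
n = 2 × (3.605 / 1.01)² = 2 × 3.569² = 2 × 12.74 = 25.5.
Round up to the next whole participant.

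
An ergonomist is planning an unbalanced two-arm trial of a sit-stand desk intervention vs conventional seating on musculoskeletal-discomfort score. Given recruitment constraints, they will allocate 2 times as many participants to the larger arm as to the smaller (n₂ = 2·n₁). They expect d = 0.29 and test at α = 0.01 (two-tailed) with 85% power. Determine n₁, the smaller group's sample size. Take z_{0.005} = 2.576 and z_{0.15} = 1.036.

n₁ = 233

With allocation ratio k = n₂/n₁ = 2, Var(x̄₁−x̄₂) = σ²(1/n₁ + 1/(k·n₁)) = σ²·(k+1)/(k·n₁).
So n₁ = (1 + 1/k)·((z_{α/2} + z_β)/d)² = 1.500 × (3.612/0.29)².
n₁ = 1.500 × 155.13 = 232.7.
Round up: n₁ = 233, giving n₂ = 2 × 233 = 466.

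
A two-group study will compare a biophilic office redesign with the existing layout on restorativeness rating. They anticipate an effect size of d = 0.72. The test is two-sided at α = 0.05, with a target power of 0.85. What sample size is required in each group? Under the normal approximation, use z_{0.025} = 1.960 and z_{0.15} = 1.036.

n = 35 per group

For two independent groups with equal n: n = 2·((z_{α/2} + z_β) / d)².
z_{α/2} + z_β = 1.960 + 1.036 = 2.996.
n = 2 × (2.996 / 0.72)² = 2 × 4.161² = 2 × 17.31 = 34.6.
Round up to the next whole participant.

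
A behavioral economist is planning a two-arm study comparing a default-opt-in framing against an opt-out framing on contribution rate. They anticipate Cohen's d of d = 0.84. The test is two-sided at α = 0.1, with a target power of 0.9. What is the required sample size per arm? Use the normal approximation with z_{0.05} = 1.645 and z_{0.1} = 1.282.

n = 25 per group

For two independent groups with equal n: n = 2·((z_{α/2} + z_β) / d)².
z_{α/2} + z_β = 1.645 + 1.282 = 2.927.
n = 2 × (2.927 / 0.84)² = 2 × 3.485² = 2 × 12.14 = 24.3.
Round up to the next whole participant.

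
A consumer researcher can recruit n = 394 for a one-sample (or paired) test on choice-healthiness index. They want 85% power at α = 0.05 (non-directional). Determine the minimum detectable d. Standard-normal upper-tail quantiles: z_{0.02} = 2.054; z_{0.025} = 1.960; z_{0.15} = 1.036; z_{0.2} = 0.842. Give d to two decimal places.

For a single sample (or paired design) of n = 394: d_min = (z_{α/2} + z_β)/√n.
z-sum = 1.960 + 1.036 = 2.996.
d_min = 2.996 / √394 = 2.996 / 19.849 = 0.151.

d_min ≈ 0.15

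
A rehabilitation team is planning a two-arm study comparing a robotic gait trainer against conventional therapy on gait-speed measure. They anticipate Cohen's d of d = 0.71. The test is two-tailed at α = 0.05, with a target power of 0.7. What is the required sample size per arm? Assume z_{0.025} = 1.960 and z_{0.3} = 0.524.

For two independent groups with equal n: n = 2·((z_{α/2} + z_β) / d)².
z_{α/2} + z_β = 1.960 + 0.524 = 2.484.
n = 2 × (2.484 / 0.71)² = 2 × 3.499² = 2 × 12.24 = 24.5.
Round up to the next whole participant.

n = 25 per group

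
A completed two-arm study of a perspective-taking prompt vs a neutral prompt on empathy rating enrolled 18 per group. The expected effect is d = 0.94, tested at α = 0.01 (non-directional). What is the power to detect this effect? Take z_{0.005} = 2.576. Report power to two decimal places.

For two equal groups, power = Φ(d·√(n/2) − z_{α/2}).
d·√(n/2) = 0.94 × √(18/2) = 0.94 × 3.000 = 2.820.
z_β = 2.820 − 2.576 = 0.244.
Power = Φ(0.244) = 0.596.

power ≈ 0.60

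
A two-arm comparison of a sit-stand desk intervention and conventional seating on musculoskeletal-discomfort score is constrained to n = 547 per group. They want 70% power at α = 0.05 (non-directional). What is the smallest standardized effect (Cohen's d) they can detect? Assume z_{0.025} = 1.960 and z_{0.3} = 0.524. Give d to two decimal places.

For two independent groups of n = 547 each: d_min = (z_{α/2} + z_β)·√(2/n).
z-sum = 1.960 + 0.524 = 2.484.
d_min = 2.484 × √(2/547) = 2.484 × 0.0605 = 0.150.

d_min ≈ 0.15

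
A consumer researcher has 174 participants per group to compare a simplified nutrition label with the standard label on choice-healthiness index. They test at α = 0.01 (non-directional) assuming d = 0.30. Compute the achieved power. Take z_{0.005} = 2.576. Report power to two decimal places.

power ≈ 0.59

For two equal groups, power = Φ(d·√(n/2) − z_{α/2}).
d·√(n/2) = 0.30 × √(174/2) = 0.30 × 9.327 = 2.798.
z_β = 2.798 − 2.576 = 0.222.
Power = Φ(0.222) = 0.588.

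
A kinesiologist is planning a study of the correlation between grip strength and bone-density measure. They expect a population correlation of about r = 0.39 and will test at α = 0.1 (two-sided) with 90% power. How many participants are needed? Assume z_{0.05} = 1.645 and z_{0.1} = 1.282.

n = 54

Fisher's z: C = ½·ln((1+r)/(1−r)) = ½·ln(2.2787) = 0.4118.
n = ((z_{α/2} + z_β)/C)² + 3.
(1.645 + 1.282) / 0.4118 = 2.927 / 0.4118 = 7.108.
n = 7.108² + 3 = 50.52 + 3 = 53.5.
Round up.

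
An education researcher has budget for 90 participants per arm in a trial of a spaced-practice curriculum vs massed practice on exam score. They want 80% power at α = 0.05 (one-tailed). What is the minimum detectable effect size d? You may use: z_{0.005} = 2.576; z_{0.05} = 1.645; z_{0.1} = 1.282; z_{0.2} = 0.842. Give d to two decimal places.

d_min ≈ 0.37

For two independent groups of n = 90 each: d_min = (z_{α} + z_β)·√(2/n).
z-sum = 1.645 + 0.842 = 2.487.
d_min = 2.487 × √(2/90) = 2.487 × 0.1491 = 0.371.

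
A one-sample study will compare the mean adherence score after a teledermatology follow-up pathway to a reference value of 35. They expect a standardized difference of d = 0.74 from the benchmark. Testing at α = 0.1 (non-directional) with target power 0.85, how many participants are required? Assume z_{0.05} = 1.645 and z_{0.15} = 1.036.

n = 14

For a one-sample test: n = ((z_{α/2} + z_β) / d)².
z_{α/2} + z_β = 1.645 + 1.036 = 2.681.
n = (2.681 / 0.74)² = 3.623² = 13.13.
Round up.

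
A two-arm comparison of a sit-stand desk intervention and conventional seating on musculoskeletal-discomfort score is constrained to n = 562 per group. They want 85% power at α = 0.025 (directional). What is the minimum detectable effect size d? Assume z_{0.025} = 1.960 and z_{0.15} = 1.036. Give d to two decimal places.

d_min ≈ 0.18

For two independent groups of n = 562 each: d_min = (z_{α} + z_β)·√(2/n).
z-sum = 1.960 + 1.036 = 2.996.
d_min = 2.996 × √(2/562) = 2.996 × 0.0597 = 0.179.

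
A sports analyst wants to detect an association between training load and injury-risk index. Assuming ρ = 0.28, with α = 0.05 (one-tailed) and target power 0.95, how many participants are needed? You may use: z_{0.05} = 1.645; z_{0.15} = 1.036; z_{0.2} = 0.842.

Fisher's z: C = ½·ln((1+r)/(1−r)) = ½·ln(1.7778) = 0.2877.
n = ((z_{α} + z_β)/C)² + 3.
(1.645 + 1.645) / 0.2877 = 3.290 / 0.2877 = 11.436.
n = 11.436² + 3 = 130.77 + 3 = 133.8.
Round up.

n = 134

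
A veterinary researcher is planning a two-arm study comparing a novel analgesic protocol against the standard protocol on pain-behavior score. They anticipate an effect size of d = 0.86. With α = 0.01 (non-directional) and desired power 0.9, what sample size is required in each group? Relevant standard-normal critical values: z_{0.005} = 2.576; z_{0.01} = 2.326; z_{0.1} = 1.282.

For two independent groups with equal n: n = 2·((z_{α/2} + z_β) / d)².
z_{α/2} + z_β = 2.576 + 1.282 = 3.858.
n = 2 × (3.858 / 0.86)² = 2 × 4.486² = 2 × 20.12 = 40.2.
Round up to the next whole participant.

n = 41 per group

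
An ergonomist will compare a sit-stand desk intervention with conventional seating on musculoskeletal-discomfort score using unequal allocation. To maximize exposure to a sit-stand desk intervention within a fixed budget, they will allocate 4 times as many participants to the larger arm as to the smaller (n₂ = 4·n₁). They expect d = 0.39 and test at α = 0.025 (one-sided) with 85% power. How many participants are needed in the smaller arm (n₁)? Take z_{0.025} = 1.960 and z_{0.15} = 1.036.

n₁ = 74

With allocation ratio k = n₂/n₁ = 4, Var(x̄₁−x̄₂) = σ²(1/n₁ + 1/(k·n₁)) = σ²·(k+1)/(k·n₁).
So n₁ = (1 + 1/k)·((z_{α} + z_β)/d)² = 1.250 × (2.996/0.39)².
n₁ = 1.250 × 59.01 = 73.8.
Round up: n₁ = 74, giving n₂ = 4 × 74 = 296.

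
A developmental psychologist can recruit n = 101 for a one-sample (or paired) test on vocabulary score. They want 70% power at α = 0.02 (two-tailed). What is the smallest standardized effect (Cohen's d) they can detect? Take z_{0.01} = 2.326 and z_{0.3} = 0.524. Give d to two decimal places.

For a single sample (or paired design) of n = 101: d_min = (z_{α/2} + z_β)/√n.
z-sum = 2.326 + 0.524 = 2.850.
d_min = 2.850 / √101 = 2.850 / 10.050 = 0.284.

d_min ≈ 0.28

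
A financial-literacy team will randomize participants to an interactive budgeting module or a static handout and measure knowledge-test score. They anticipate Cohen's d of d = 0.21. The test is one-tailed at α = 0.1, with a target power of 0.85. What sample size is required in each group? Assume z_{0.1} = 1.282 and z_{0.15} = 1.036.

n = 244 per group

For two independent groups with equal n: n = 2·((z_{α} + z_β) / d)².
z_{α} + z_β = 1.282 + 1.036 = 2.318.
n = 2 × (2.318 / 0.21)² = 2 × 11.038² = 2 × 121.84 = 243.7.
Round up to the next whole participant.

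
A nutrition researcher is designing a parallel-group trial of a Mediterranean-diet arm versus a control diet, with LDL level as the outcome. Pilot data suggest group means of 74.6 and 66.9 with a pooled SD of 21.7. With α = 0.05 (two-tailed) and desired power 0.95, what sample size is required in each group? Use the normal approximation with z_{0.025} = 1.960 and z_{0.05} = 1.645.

Cohen's d = |M₁ − M₂| / SD_pooled = |74.6 − 66.9| / 21.7 = 7.7 / 21.7 = 0.355.
For two independent groups with equal n: n = 2·((z_{α/2} + z_β) / d)².
z_{α/2} + z_β = 1.960 + 1.645 = 3.605.
n = 2 × (3.605 / 0.355)² = 2 × 10.155² = 2 × 103.12 = 206.2.
Round up to the next whole participant.

n = 207 per group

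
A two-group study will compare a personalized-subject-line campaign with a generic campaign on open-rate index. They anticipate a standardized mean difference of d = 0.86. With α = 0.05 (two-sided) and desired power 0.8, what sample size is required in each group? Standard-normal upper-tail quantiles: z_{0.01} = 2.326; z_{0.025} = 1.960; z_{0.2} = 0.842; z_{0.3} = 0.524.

For two independent groups with equal n: n = 2·((z_{α/2} + z_β) / d)².
z_{α/2} + z_β = 1.960 + 0.842 = 2.802.
n = 2 × (2.802 / 0.86)² = 2 × 3.258² = 2 × 10.62 = 21.2.
Round up to the next whole participant.

n = 22 per group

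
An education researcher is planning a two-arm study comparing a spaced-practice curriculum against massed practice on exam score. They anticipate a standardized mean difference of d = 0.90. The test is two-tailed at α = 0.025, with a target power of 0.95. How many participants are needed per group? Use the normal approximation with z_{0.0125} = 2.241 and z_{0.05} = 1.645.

n = 38 per group

For two independent groups with equal n: n = 2·((z_{α/2} + z_β) / d)².
z_{α/2} + z_β = 2.241 + 1.645 = 3.886.
n = 2 × (3.886 / 0.90)² = 2 × 4.318² = 2 × 18.64 = 37.3.
Round up to the next whole participant.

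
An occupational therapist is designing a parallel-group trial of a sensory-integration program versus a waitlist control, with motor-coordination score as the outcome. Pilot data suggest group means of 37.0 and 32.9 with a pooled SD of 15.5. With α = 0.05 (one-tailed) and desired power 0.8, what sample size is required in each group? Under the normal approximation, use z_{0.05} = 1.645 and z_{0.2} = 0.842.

Cohen's d = |M₁ − M₂| / SD_pooled = |37.0 − 32.9| / 15.5 = 4.1 / 15.5 = 0.265.
For two independent groups with equal n: n = 2·((z_{α} + z_β) / d)².
z_{α} + z_β = 1.645 + 0.842 = 2.487.
n = 2 × (2.487 / 0.265)² = 2 × 9.385² = 2 × 88.08 = 176.2.
Round up to the next whole participant.

n = 177 per group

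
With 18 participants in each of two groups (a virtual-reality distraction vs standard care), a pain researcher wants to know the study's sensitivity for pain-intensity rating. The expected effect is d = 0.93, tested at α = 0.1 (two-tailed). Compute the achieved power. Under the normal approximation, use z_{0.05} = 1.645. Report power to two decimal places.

power ≈ 0.87

For two equal groups, power = Φ(d·√(n/2) − z_{α/2}).
d·√(n/2) = 0.93 × √(18/2) = 0.93 × 3.000 = 2.790.
z_β = 2.790 − 1.645 = 1.145.
Power = Φ(1.145) = 0.874.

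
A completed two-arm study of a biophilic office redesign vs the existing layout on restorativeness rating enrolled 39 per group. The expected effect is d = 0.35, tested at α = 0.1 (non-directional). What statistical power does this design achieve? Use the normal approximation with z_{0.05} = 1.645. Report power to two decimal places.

power ≈ 0.46

For two equal groups, power = Φ(d·√(n/2) − z_{α/2}).
d·√(n/2) = 0.35 × √(39/2) = 0.35 × 4.416 = 1.546.
z_β = 1.546 − 1.645 = -0.099.
Power = Φ(-0.099) = 0.460.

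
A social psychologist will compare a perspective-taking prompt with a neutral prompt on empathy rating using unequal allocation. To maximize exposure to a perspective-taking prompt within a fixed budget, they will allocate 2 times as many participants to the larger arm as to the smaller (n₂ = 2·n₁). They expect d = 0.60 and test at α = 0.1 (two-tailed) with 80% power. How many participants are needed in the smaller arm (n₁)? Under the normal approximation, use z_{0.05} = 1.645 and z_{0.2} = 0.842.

With allocation ratio k = n₂/n₁ = 2, Var(x̄₁−x̄₂) = σ²(1/n₁ + 1/(k·n₁)) = σ²·(k+1)/(k·n₁).
So n₁ = (1 + 1/k)·((z_{α/2} + z_β)/d)² = 1.500 × (2.487/0.60)².
n₁ = 1.500 × 17.18 = 25.8.
Round up: n₁ = 26, giving n₂ = 2 × 26 = 52.

n₁ = 26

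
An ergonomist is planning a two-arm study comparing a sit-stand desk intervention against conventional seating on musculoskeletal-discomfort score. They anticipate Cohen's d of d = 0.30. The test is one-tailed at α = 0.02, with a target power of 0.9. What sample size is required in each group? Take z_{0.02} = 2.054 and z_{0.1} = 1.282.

n = 248 per group

For two independent groups with equal n: n = 2·((z_{α} + z_β) / d)².
z_{α} + z_β = 2.054 + 1.282 = 3.336.
n = 2 × (3.336 / 0.30)² = 2 × 11.120² = 2 × 123.65 = 247.3.
Round up to the next whole participant.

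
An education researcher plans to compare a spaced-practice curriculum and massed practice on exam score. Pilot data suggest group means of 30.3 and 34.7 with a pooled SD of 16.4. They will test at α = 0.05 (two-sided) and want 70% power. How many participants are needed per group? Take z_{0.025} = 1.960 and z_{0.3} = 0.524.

n = 172 per group

Cohen's d = |M₁ − M₂| / SD_pooled = |30.3 − 34.7| / 16.4 = 4.4 / 16.4 = 0.268.
For two independent groups with equal n: n = 2·((z_{α/2} + z_β) / d)².
z_{α/2} + z_β = 1.960 + 0.524 = 2.484.
n = 2 × (2.484 / 0.268)² = 2 × 9.269² = 2 × 85.91 = 171.8.
Round up to the next whole participant.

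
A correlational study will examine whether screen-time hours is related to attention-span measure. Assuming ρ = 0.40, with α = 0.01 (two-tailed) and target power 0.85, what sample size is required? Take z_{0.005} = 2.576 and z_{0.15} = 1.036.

n = 76

Fisher's z: C = ½·ln((1+r)/(1−r)) = ½·ln(2.3333) = 0.4236.
n = ((z_{α/2} + z_β)/C)² + 3.
(2.576 + 1.036) / 0.4236 = 3.612 / 0.4236 = 8.527.
n = 8.527² + 3 = 72.71 + 3 = 75.7.
Round up.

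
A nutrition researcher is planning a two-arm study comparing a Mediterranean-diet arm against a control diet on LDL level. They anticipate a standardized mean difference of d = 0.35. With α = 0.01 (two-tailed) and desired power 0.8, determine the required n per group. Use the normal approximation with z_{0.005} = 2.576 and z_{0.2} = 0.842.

n = 191 per group

For two independent groups with equal n: n = 2·((z_{α/2} + z_β) / d)².
z_{α/2} + z_β = 2.576 + 0.842 = 3.418.
n = 2 × (3.418 / 0.35)² = 2 × 9.766² = 2 × 95.37 = 190.7.
Round up to the next whole participant.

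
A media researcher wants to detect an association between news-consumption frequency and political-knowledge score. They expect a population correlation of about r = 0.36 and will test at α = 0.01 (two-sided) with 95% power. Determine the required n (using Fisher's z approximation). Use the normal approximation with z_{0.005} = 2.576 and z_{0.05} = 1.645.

n = 129

Fisher's z: C = ½·ln((1+r)/(1−r)) = ½·ln(2.1250) = 0.3769.
n = ((z_{α/2} + z_β)/C)² + 3.
(2.576 + 1.645) / 0.3769 = 4.221 / 0.3769 = 11.199.
n = 11.199² + 3 = 125.42 + 3 = 128.4.
Round up.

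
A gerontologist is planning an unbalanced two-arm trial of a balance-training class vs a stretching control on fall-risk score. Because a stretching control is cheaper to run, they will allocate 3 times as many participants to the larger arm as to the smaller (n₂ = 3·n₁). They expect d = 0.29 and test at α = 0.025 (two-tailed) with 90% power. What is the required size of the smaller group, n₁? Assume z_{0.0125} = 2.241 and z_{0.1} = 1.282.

With allocation ratio k = n₂/n₁ = 3, Var(x̄₁−x̄₂) = σ²(1/n₁ + 1/(k·n₁)) = σ²·(k+1)/(k·n₁).
So n₁ = (1 + 1/k)·((z_{α/2} + z_β)/d)² = 1.333 × (3.523/0.29)².
n₁ = 1.333 × 147.58 = 196.8.
Round up: n₁ = 197, giving n₂ = 3 × 197 = 591.

n₁ = 197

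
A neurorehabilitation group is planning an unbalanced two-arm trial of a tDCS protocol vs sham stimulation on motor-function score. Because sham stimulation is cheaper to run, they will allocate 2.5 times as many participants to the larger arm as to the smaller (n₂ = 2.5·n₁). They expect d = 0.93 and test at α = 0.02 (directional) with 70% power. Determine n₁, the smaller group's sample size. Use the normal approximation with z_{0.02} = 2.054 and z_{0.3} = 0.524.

n₁ = 11

With allocation ratio k = n₂/n₁ = 2.5, Var(x̄₁−x̄₂) = σ²(1/n₁ + 1/(k·n₁)) = σ²·(k+1)/(k·n₁).
So n₁ = (1 + 1/k)·((z_{α} + z_β)/d)² = 1.400 × (2.578/0.93)².
n₁ = 1.400 × 7.68 = 10.8.
Round up: n₁ = 11, giving n₂ = ⌈2.5 × 11⌉ = ⌈27.5⌉ = 28.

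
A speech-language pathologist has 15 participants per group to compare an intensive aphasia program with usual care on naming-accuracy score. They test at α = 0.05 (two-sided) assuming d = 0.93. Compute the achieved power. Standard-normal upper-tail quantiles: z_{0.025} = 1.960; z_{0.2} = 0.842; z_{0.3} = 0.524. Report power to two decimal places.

For two equal groups, power = Φ(d·√(n/2) − z_{α/2}).
d·√(n/2) = 0.93 × √(15/2) = 0.93 × 2.739 = 2.547.
z_β = 2.547 − 1.960 = 0.587.
Power = Φ(0.587) = 0.721.

power ≈ 0.72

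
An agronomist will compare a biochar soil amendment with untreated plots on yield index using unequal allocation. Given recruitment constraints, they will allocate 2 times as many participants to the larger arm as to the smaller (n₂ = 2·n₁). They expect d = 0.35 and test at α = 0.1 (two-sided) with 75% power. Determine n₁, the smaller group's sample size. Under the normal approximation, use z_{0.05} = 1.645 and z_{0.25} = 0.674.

With allocation ratio k = n₂/n₁ = 2, Var(x̄₁−x̄₂) = σ²(1/n₁ + 1/(k·n₁)) = σ²·(k+1)/(k·n₁).
So n₁ = (1 + 1/k)·((z_{α/2} + z_β)/d)² = 1.500 × (2.319/0.35)².
n₁ = 1.500 × 43.90 = 65.9.
Round up: n₁ = 66, giving n₂ = 2 × 66 = 132.

n₁ = 66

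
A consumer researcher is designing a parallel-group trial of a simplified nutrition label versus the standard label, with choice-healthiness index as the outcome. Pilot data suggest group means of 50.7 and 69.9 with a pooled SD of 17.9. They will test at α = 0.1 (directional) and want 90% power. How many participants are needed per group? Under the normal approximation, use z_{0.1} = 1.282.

Cohen's d = |M₁ − M₂| / SD_pooled = |50.7 − 69.9| / 17.9 = 19.2 / 17.9 = 1.073.
For two independent groups with equal n: n = 2·((z_{α} + z_β) / d)².
z_{α} + z_β = 1.282 + 1.282 = 2.564.
n = 2 × (2.564 / 1.073)² = 2 × 2.390² = 2 × 5.71 = 11.4.
Round up to the next whole participant.

n = 12 per group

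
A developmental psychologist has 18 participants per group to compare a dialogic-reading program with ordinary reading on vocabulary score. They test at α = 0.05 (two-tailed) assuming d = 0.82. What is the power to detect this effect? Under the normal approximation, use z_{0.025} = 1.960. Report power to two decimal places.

power ≈ 0.69

For two equal groups, power = Φ(d·√(n/2) − z_{α/2}).
d·√(n/2) = 0.82 × √(18/2) = 0.82 × 3.000 = 2.460.
z_β = 2.460 − 1.960 = 0.500.
Power = Φ(0.500) = 0.691.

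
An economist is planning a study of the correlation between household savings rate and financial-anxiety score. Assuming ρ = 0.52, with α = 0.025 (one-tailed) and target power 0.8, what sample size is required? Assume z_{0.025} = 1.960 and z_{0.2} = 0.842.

n = 27

Fisher's z: C = ½·ln((1+r)/(1−r)) = ½·ln(3.1667) = 0.5763.
n = ((z_{α} + z_β)/C)² + 3.
(1.960 + 0.842) / 0.5763 = 2.802 / 0.5763 = 4.862.
n = 4.862² + 3 = 23.64 + 3 = 26.6.
Round up.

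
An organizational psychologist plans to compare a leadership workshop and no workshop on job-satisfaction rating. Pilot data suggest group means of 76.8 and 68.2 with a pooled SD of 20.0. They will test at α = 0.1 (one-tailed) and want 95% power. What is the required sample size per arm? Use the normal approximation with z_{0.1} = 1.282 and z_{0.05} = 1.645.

Cohen's d = |M₁ − M₂| / SD_pooled = |76.8 − 68.2| / 20.0 = 8.6 / 20.0 = 0.430.
For two independent groups with equal n: n = 2·((z_{α} + z_β) / d)².
z_{α} + z_β = 1.282 + 1.645 = 2.927.
n = 2 × (2.927 / 0.430)² = 2 × 6.807² = 2 × 46.33 = 92.7.
Round up to the next whole participant.

n = 93 per group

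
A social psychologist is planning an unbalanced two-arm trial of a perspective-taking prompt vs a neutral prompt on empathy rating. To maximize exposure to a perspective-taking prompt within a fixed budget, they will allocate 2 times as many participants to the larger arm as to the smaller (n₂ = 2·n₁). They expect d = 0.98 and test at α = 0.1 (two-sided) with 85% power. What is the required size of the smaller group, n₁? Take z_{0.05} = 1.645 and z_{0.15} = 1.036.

n₁ = 12

With allocation ratio k = n₂/n₁ = 2, Var(x̄₁−x̄₂) = σ²(1/n₁ + 1/(k·n₁)) = σ²·(k+1)/(k·n₁).
So n₁ = (1 + 1/k)·((z_{α/2} + z_β)/d)² = 1.500 × (2.681/0.98)².
n₁ = 1.500 × 7.48 = 11.2.
Round up: n₁ = 12, giving n₂ = 2 × 12 = 24.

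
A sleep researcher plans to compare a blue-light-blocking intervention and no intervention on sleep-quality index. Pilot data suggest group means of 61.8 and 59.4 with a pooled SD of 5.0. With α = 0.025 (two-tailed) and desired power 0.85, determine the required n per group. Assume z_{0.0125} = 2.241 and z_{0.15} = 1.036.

n = 94 per group

Cohen's d = |M₁ − M₂| / SD_pooled = |61.8 − 59.4| / 5.0 = 2.4 / 5.0 = 0.480.
For two independent groups with equal n: n = 2·((z_{α/2} + z_β) / d)².
z_{α/2} + z_β = 2.241 + 1.036 = 3.277.
n = 2 × (3.277 / 0.480)² = 2 × 6.827² = 2 × 46.61 = 93.2.
Round up to the next whole participant.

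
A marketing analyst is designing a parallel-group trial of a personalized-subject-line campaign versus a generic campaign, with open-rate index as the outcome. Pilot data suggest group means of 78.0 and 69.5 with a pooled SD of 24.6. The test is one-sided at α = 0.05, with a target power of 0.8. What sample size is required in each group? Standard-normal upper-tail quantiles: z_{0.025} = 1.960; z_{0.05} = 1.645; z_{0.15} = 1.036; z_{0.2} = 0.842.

n = 104 per group

Cohen's d = |M₁ − M₂| / SD_pooled = |78.0 − 69.5| / 24.6 = 8.5 / 24.6 = 0.346.
For two independent groups with equal n: n = 2·((z_{α} + z_β) / d)².
z_{α} + z_β = 1.645 + 0.842 = 2.487.
n = 2 × (2.487 / 0.346)² = 2 × 7.188² = 2 × 51.67 = 103.3.
Round up to the next whole participant.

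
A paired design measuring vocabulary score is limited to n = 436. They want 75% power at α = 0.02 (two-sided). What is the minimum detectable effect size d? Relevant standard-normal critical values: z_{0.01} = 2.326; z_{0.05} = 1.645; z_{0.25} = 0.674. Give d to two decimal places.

d_min ≈ 0.14

For a single sample (or paired design) of n = 436: d_min = (z_{α/2} + z_β)/√n.
z-sum = 2.326 + 0.674 = 3.000.
d_min = 3.000 / √436 = 3.000 / 20.881 = 0.144.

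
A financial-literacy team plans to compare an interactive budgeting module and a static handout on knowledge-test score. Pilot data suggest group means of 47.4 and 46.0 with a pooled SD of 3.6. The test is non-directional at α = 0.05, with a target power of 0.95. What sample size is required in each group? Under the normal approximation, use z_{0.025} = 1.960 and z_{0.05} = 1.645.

n = 172 per group

Cohen's d = |M₁ − M₂| / SD_pooled = |47.4 − 46.0| / 3.6 = 1.4 / 3.6 = 0.389.
For two independent groups with equal n: n = 2·((z_{α/2} + z_β) / d)².
z_{α/2} + z_β = 1.960 + 1.645 = 3.605.
n = 2 × (3.605 / 0.389)² = 2 × 9.267² = 2 × 85.88 = 171.8.
Round up to the next whole participant.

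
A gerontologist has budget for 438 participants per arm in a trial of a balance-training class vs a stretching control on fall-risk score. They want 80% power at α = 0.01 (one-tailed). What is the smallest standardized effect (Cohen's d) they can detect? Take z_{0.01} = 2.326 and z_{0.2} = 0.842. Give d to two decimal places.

d_min ≈ 0.21

For two independent groups of n = 438 each: d_min = (z_{α} + z_β)·√(2/n).
z-sum = 2.326 + 0.842 = 3.168.
d_min = 3.168 × √(2/438) = 3.168 × 0.0676 = 0.214.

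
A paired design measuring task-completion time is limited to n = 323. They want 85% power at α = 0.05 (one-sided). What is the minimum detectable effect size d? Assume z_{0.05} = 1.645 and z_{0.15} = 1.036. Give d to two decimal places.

d_min ≈ 0.15

For a single sample (or paired design) of n = 323: d_min = (z_{α} + z_β)/√n.
z-sum = 1.645 + 1.036 = 2.681.
d_min = 2.681 / √323 = 2.681 / 17.972 = 0.149.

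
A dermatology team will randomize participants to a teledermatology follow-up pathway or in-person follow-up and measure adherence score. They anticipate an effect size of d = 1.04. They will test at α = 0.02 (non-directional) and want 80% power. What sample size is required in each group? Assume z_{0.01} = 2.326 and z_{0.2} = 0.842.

n = 19 per group

For two independent groups with equal n: n = 2·((z_{α/2} + z_β) / d)².
z_{α/2} + z_β = 2.326 + 0.842 = 3.168.
n = 2 × (3.168 / 1.04)² = 2 × 3.046² = 2 × 9.28 = 18.6.
Round up to the next whole participant.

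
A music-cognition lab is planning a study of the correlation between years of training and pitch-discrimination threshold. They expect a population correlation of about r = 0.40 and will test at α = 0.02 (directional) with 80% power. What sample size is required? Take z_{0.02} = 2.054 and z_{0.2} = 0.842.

Fisher's z: C = ½·ln((1+r)/(1−r)) = ½·ln(2.3333) = 0.4236.
n = ((z_{α} + z_β)/C)² + 3.
(2.054 + 0.842) / 0.4236 = 2.896 / 0.4236 = 6.837.
n = 6.837² + 3 = 46.74 + 3 = 49.7.
Round up.

n = 50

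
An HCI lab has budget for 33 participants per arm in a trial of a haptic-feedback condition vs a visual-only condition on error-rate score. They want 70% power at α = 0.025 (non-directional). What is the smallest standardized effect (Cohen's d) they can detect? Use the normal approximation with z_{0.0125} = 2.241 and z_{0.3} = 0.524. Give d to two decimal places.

d_min ≈ 0.68

For two independent groups of n = 33 each: d_min = (z_{α/2} + z_β)·√(2/n).
z-sum = 2.241 + 0.524 = 2.765.
d_min = 2.765 × √(2/33) = 2.765 × 0.2462 = 0.681.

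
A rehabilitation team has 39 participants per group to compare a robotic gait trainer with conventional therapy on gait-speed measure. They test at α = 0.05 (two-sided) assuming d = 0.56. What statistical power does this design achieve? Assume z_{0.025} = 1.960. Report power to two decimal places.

For two equal groups, power = Φ(d·√(n/2) − z_{α/2}).
d·√(n/2) = 0.56 × √(39/2) = 0.56 × 4.416 = 2.473.
z_β = 2.473 − 1.960 = 0.513.
Power = Φ(0.513) = 0.696.

power ≈ 0.70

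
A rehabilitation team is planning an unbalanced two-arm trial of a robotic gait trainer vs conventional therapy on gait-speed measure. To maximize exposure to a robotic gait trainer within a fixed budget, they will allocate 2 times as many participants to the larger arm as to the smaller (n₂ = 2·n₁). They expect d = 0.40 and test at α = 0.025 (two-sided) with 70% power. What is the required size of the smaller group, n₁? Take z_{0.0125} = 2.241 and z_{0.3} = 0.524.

With allocation ratio k = n₂/n₁ = 2, Var(x̄₁−x̄₂) = σ²(1/n₁ + 1/(k·n₁)) = σ²·(k+1)/(k·n₁).
So n₁ = (1 + 1/k)·((z_{α/2} + z_β)/d)² = 1.500 × (2.765/0.40)².
n₁ = 1.500 × 47.78 = 71.7.
Round up: n₁ = 72, giving n₂ = 2 × 72 = 144.

n₁ = 72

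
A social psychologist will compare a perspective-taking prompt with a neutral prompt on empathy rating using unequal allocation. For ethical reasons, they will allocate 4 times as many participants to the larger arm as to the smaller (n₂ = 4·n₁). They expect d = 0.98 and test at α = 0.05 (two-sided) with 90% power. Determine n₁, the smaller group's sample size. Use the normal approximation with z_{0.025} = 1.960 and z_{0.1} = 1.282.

With allocation ratio k = n₂/n₁ = 4, Var(x̄₁−x̄₂) = σ²(1/n₁ + 1/(k·n₁)) = σ²·(k+1)/(k·n₁).
So n₁ = (1 + 1/k)·((z_{α/2} + z_β)/d)² = 1.250 × (3.242/0.98)².
n₁ = 1.250 × 10.94 = 13.7.
Round up: n₁ = 14, giving n₂ = 4 × 14 = 56.

n₁ = 14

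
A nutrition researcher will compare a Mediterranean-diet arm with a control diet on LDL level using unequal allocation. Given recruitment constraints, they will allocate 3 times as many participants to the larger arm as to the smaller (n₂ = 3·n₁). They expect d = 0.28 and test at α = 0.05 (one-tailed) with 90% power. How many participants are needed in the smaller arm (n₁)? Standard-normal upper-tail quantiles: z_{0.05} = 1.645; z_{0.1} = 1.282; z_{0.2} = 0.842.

n₁ = 146

With allocation ratio k = n₂/n₁ = 3, Var(x̄₁−x̄₂) = σ²(1/n₁ + 1/(k·n₁)) = σ²·(k+1)/(k·n₁).
So n₁ = (1 + 1/k)·((z_{α} + z_β)/d)² = 1.333 × (2.927/0.28)².
n₁ = 1.333 × 109.28 = 145.7.
Round up: n₁ = 146, giving n₂ = 3 × 146 = 438.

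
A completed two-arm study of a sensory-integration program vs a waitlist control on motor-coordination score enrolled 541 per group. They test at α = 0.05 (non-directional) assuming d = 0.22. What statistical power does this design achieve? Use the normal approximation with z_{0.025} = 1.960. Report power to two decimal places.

power ≈ 0.95

For two equal groups, power = Φ(d·√(n/2) − z_{α/2}).
d·√(n/2) = 0.22 × √(541/2) = 0.22 × 16.447 = 3.618.
z_β = 3.618 − 1.960 = 1.658.
Power = Φ(1.658) = 0.951.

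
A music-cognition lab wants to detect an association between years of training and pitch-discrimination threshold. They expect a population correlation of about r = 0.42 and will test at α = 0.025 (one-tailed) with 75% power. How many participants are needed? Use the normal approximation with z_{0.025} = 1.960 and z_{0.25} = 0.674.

n = 38

Fisher's z: C = ½·ln((1+r)/(1−r)) = ½·ln(2.4483) = 0.4477.
n = ((z_{α} + z_β)/C)² + 3.
(1.960 + 0.674) / 0.4477 = 2.634 / 0.4477 = 5.883.
n = 5.883² + 3 = 34.61 + 3 = 37.6.
Round up.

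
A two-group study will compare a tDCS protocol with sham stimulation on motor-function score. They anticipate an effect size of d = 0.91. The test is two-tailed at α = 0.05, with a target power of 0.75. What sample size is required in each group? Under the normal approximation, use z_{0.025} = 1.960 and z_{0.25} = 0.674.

For two independent groups with equal n: n = 2·((z_{α/2} + z_β) / d)².
z_{α/2} + z_β = 1.960 + 0.674 = 2.634.
n = 2 × (2.634 / 0.91)² = 2 × 2.895² = 2 × 8.38 = 16.8.
Round up to the next whole participant.

n = 17 per group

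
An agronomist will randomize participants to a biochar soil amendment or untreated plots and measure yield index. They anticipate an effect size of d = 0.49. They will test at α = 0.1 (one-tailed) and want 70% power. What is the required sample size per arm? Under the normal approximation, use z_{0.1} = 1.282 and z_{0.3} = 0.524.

For two independent groups with equal n: n = 2·((z_{α} + z_β) / d)².
z_{α} + z_β = 1.282 + 0.524 = 1.806.
n = 2 × (1.806 / 0.49)² = 2 × 3.686² = 2 × 13.58 = 27.2.
Round up to the next whole participant.

n = 28 per group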